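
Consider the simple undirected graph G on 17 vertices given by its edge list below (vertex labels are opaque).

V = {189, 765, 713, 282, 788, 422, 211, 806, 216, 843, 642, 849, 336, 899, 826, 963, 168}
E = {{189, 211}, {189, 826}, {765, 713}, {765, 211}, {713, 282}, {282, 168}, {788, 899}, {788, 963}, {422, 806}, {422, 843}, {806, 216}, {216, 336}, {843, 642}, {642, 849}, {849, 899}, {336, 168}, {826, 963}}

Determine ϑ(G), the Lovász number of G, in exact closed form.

17*cos(pi/17)/(cos(pi/17) + 1)

N(336) = {216, 168}, |N(336)| = 2.
Vertex 642 has 2 neighbors: 843, 849.
deg(713) = 2; N(713) = {765, 282}.
Vertex 168 has 2 neighbors: 282, 336.
deg(v) = 2 for all v (|V|=17); the odd cycle C_{17}.
spec(A) ≈ [2.0, 1.8649, 1.478, 0.8915, 0.1845, -0.5473, -1.2053, -1.7004, -1.9659] (distinct, 4 d.p.).
λ_max=2, λ_min=-2*cos(pi/17); ϑ = −17·λ_min/(λ_max−λ_min) = 17*cos(pi/17)/(cos(pi/17) + 1).
= 8.4270143… (decimal).
8 ≤ 17*cos(pi/17)/(cos(pi/17) + 1) ≤ 9: both strict.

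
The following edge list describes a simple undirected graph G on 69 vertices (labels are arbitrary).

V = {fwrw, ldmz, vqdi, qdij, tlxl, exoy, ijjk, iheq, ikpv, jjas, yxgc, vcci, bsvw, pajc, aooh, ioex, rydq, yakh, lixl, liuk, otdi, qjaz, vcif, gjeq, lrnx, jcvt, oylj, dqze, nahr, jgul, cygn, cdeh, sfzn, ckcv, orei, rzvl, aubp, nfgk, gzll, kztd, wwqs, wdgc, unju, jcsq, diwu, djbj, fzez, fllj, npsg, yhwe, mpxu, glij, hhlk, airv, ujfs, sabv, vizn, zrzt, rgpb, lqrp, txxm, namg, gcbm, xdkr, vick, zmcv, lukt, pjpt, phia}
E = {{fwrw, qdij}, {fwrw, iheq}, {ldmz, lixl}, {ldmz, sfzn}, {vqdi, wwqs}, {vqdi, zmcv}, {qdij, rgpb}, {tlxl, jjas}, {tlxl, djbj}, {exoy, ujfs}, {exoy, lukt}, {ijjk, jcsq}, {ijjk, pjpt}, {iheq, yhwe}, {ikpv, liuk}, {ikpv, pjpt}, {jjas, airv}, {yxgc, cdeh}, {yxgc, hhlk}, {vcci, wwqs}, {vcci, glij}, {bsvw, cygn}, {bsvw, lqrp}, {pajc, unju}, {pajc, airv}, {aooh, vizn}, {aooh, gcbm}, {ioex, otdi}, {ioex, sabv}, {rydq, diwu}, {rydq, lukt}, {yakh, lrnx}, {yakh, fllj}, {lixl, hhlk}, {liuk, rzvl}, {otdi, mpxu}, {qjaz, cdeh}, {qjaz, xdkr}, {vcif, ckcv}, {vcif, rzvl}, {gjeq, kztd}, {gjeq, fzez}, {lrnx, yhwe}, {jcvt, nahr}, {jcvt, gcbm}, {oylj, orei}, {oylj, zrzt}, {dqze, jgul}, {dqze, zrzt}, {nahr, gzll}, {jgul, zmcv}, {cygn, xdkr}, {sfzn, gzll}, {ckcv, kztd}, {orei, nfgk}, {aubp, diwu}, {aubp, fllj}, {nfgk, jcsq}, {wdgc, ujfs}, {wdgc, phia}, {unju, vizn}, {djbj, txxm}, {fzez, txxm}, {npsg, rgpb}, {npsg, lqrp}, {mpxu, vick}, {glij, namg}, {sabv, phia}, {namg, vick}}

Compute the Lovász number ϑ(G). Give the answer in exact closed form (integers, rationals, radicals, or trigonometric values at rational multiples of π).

69*cos(pi/69)/(cos(pi/69) + 1)

N(liuk) = {ikpv, rzvl}, |N(liuk)| = 2.
Vertex namg has 2 neighbors: glij, vick.
N(rzvl) = {liuk, vcif}, |N(rzvl)| = 2.
deg(aubp) = 2; N(aubp) = {diwu, fllj}.
G on 69 vertices is 2-regular; this is C_{69}, the 69-cycle.
The 35 distinct eigenvalues: [2.0, 1.992, 1.967, 1.926, 1.869, 1.796, 1.709, 1.607, 1.492, 1.365, 1.227, 1.078, 0.92, 0.755, 0.583, 0.407, 0.227, 0.046, -0.136, -0.317, -0.496, -0.67, -0.838, -1.0, -1.153, -1.297, -1.43, -1.551, -1.66, -1.754, -1.834, -1.899, -1.948, -1.981, -1.998].
−69·(-2*cos(pi/69)) / ((2)−(-2*cos(pi/69))) = 69*cos(pi/69)/(cos(pi/69) + 1) = ϑ(G).
= 34.482114103… (decimal).
α=34, χ(Ḡ)=35; ϑ=69*cos(pi/69)/(cos(pi/69) + 1) lies between (both strict).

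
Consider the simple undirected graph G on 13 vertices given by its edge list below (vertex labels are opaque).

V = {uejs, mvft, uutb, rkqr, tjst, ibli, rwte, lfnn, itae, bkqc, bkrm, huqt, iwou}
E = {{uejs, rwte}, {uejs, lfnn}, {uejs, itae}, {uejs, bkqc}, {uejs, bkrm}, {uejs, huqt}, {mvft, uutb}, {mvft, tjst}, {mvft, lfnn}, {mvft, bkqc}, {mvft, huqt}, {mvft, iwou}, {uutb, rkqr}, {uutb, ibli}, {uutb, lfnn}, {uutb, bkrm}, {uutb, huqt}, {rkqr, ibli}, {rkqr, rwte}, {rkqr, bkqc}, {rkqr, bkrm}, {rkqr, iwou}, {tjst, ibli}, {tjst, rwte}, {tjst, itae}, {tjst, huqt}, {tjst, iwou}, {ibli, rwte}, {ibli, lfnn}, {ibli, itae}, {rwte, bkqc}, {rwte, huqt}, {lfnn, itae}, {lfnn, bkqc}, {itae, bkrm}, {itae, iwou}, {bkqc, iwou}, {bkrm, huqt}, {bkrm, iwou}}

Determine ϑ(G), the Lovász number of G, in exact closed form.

sqrt(13)

N(iwou) = {mvft, rkqr, tjst, itae, bkqc, bkrm}, |N(iwou)| = 6.
Vertex ibli has 6 neighbors: uutb, rkqr, tjst, rwte, lfnn, itae.
Vertex itae has 6 neighbors: uejs, tjst, ibli, lfnn, bkrm, iwou.
N(lfnn) = {uejs, mvft, uutb, ibli, itae, bkqc}, |N(lfnn)| = 6.
6-regular, N=13; strongly regular (13,6,2,3).
Distinct eigenvalues (to 4 d.p.): [6.0, 1.3028, -2.3028].
−13·(-sqrt(13)/2 - 1/2) / ((6)−(-sqrt(13)/2 - 1/2)) = sqrt(13) = ϑ(G).
ϑ(G) ≈ 3.6056.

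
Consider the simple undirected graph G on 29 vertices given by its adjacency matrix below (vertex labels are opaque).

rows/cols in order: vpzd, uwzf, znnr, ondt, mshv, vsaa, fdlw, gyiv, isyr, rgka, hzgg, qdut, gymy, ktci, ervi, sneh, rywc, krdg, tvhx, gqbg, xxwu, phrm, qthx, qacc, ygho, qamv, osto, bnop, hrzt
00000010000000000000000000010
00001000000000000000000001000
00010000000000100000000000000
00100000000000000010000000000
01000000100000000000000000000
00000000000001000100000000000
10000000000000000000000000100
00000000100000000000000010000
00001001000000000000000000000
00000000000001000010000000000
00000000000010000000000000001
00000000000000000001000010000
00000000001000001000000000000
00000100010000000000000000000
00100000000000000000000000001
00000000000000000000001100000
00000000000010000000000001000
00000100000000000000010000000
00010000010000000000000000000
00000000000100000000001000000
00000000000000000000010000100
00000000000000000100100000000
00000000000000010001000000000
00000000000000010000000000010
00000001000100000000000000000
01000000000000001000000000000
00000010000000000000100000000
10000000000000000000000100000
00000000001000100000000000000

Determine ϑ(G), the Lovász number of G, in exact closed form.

29*cos(pi/29)/(cos(pi/29) + 1)

deg(osto) = 2; N(osto) = {fdlw, xxwu}.
deg(qacc) = 2; N(qacc) = {sneh, bnop}.
deg(vpzd) = 2; N(vpzd) = {fdlw, bnop}.
N(bnop) = {vpzd, qacc}, |N(bnop)| = 2.
deg(v) = 2 for all v (|V|=29); this is C_{29}, the 29-cycle.
Distinct eigenvalues (to 3 d.p.): [2.0, 1.953, 1.815, 1.592, 1.295, 0.937, 0.535, 0.108, -0.324, -0.74, -1.122, -1.452, -1.714, -1.895, -1.988].
Lovász (edge-transitive): ϑ = −29·(-2*cos(pi/29))/((2)−(-2*cos(pi/29))) = 29*cos(pi/29)/(cos(pi/29) + 1).
ϑ(G) ≈ 14.457375.
α=14, χ(Ḡ)=15; ϑ=29*cos(pi/29)/(cos(pi/29) + 1) lies between (both strict).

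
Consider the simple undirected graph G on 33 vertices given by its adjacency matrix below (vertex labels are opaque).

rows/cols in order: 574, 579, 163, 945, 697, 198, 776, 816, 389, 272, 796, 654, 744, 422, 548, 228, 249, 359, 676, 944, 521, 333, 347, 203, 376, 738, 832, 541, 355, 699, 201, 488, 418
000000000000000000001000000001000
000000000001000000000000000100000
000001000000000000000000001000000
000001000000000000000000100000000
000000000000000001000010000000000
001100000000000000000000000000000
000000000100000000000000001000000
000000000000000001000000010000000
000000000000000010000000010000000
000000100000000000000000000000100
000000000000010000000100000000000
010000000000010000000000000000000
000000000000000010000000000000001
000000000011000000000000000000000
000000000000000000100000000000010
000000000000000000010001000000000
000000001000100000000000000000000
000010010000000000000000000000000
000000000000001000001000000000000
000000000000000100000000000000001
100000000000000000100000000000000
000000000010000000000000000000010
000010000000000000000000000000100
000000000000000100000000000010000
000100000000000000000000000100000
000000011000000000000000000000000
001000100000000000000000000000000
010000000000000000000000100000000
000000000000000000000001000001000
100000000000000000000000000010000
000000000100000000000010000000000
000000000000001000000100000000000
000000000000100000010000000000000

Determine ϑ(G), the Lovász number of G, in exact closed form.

N(541) = {579, 376}, |N(541)| = 2.
deg(422) = 2; N(422) = {796, 654}.
Vertex 699 has 2 neighbors: 574, 355.
deg(359) = 2; N(359) = {697, 816}.
2-regular, N=33; this is C_{33}, the 33-cycle.
A has 17 distinct eigenvalues ≈ [2.0, 1.96386, 1.85674, 1.68251, 1.44747, 1.16011, 0.83083, 0.47152, 0.09516, -0.28463, -0.65414, -1.0, -1.30972, -1.57211, -1.77767, -1.91899, -1.99094].
−33·(-2*cos(pi/33)) / ((2)−(-2*cos(pi/33))) = 33*cos(pi/33)/(cos(pi/33) + 1) = ϑ(G).
≈ 16.462558592 (to 9 d.p.).
Lovász sandwich 16 ≤ 33*cos(pi/33)/(cos(pi/33) + 1) ≤ 17: both strict.

33*cos(pi/33)/(cos(pi/33) + 1)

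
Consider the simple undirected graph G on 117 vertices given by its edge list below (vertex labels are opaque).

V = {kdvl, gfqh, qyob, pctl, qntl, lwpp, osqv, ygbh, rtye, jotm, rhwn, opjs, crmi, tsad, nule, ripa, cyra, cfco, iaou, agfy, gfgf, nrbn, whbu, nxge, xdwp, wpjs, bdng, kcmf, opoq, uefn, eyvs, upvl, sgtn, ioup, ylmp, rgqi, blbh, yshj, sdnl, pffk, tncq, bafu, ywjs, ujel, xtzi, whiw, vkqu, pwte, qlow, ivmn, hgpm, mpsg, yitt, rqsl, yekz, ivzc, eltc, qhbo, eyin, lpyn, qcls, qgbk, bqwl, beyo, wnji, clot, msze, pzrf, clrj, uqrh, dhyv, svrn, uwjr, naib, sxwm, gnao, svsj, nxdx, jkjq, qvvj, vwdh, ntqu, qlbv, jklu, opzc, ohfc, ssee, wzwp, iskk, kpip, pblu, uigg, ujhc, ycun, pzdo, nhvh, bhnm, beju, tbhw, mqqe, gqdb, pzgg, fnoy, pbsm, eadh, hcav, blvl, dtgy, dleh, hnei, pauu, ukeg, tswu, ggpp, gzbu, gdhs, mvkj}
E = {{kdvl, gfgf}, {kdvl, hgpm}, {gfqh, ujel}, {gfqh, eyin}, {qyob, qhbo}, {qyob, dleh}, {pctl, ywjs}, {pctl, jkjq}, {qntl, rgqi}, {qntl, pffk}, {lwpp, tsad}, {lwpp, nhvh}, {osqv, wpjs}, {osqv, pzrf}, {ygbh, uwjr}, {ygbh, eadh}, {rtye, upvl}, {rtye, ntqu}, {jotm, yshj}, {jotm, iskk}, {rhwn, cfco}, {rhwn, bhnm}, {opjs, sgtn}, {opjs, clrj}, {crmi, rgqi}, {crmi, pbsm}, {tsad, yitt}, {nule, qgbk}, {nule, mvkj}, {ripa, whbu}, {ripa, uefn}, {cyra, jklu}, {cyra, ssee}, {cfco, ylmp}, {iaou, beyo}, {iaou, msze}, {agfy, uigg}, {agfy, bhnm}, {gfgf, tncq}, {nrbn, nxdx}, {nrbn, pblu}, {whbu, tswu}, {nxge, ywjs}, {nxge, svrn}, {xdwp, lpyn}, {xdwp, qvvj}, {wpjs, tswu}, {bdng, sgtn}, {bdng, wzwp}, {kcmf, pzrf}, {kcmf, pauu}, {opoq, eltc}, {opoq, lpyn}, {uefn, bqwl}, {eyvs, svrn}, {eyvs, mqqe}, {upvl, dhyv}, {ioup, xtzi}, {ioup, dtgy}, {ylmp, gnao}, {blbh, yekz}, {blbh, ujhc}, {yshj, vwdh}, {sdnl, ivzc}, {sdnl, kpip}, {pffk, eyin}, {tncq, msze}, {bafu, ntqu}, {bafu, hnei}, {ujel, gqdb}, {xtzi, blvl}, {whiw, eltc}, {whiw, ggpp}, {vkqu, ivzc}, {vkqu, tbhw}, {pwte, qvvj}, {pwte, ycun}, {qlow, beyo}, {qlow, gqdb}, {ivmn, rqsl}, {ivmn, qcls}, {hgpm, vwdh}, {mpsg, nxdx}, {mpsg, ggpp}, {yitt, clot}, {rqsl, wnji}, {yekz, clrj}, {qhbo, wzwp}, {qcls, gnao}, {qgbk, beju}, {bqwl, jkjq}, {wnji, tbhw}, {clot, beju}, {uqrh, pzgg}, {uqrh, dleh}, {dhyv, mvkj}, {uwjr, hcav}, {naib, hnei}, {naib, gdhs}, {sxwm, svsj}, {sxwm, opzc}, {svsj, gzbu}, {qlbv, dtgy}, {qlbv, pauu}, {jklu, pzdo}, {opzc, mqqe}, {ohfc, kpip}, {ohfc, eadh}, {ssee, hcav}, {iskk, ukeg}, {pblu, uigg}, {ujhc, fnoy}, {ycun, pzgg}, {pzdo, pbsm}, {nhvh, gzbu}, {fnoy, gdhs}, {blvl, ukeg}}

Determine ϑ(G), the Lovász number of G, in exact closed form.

117*cos(pi/117)/(cos(pi/117) + 1)

deg(yekz) = 2; N(yekz) = {blbh, clrj}.
Vertex beyo has 2 neighbors: iaou, qlow.
deg(sxwm) = 2; N(sxwm) = {svsj, opzc}.
deg(bqwl) = 2; N(bqwl) = {uefn, jkjq}.
deg(v) = 2 for all v (|V|=117); a single 117-cycle (edge-transitive).
spec(A) ≈ [2.0, 1.99712, 1.98848, 1.9741, 1.95403, 1.92833, 1.89707, 1.86034, 1.81825, 1.77091, 1.71847, 1.66107, 1.59889, 1.53209, 1.46087, 1.38545, 1.30603, 1.22284, 1.13613, 1.04614, 0.95314, 0.85739, 0.75916, 0.65875, 0.55643, 0.45252, 0.3473, 0.24107, 0.13416, 0.02685, -0.08053, -0.18768, -0.29429, -0.40005, -0.50466, -0.60781, -0.70921, -0.80856, -0.90559, -1.0, -1.09153, -1.17991, -1.26489, -1.34622, -1.42367, -1.49702, -1.56605, -1.63057, -1.69038, -1.74532, -1.79523, -1.83996, -1.87939, -1.91339, -1.94188, -1.96478, -1.982, -1.99351, -1.99928] (distinct, 5 d.p.).
Lovász (edge-transitive): ϑ = −117·(-2*cos(pi/117))/((2)−(-2*cos(pi/117))) = 117*cos(pi/117)/(cos(pi/117) + 1).
Numerically 58.4895.
58 ≤ 117*cos(pi/117)/(cos(pi/117) + 1) ≤ 59: both strict.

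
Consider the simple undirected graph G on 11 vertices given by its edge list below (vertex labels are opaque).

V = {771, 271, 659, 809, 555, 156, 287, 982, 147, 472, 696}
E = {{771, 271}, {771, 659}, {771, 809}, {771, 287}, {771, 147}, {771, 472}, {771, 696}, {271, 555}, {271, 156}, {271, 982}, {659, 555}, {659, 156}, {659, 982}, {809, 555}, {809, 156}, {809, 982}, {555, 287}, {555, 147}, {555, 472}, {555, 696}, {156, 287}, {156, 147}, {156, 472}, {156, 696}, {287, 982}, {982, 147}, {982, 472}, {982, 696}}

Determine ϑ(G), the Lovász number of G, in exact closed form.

7

Vertex 659 has 4 neighbors: 771, 555, 156, 982.
N(472) = {771, 555, 156, 982}, |N(472)| = 4.
N(809) = {771, 555, 156, 982}, |N(809)| = 4.
Vertex 156 has 7 neighbors: 271, 659, 809, 287, 147, 472, 696.
2 parts of sizes [7, 4]; α(G) = 7 = ϑ (perfect).
= 7.000000… (decimal).
Check 7 ≤ 7 ≤ 7: collapsed.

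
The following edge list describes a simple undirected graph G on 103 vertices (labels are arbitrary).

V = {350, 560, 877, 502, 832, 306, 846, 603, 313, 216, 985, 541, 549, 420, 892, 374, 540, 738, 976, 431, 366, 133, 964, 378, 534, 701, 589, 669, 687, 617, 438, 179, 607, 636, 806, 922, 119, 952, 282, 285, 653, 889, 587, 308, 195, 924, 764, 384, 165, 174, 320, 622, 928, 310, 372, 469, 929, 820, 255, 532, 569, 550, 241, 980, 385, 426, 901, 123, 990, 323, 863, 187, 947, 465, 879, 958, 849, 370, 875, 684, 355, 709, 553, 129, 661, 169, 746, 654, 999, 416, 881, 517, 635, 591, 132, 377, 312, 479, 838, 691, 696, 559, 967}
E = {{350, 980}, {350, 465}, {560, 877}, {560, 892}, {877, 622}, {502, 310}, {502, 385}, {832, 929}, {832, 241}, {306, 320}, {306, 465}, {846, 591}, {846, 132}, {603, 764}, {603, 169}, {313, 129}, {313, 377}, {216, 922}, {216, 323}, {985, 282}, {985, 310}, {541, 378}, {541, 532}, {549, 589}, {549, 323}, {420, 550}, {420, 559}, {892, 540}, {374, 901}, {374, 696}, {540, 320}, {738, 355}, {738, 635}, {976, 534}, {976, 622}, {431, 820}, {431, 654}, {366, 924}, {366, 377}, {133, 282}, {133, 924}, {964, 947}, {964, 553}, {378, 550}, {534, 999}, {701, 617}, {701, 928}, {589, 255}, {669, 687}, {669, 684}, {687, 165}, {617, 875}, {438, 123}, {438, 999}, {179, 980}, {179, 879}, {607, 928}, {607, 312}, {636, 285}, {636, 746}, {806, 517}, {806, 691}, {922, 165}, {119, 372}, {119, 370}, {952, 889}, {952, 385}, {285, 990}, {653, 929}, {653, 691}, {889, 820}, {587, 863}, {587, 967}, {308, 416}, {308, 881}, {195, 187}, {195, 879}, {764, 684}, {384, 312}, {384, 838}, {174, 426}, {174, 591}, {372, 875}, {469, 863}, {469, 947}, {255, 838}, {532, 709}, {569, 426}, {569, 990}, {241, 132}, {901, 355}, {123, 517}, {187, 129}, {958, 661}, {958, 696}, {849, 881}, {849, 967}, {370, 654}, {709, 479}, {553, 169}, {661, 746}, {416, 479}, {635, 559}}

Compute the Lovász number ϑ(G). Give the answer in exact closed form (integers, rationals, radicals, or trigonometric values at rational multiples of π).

103*cos(pi/103)/(cos(pi/103) + 1)

Vertex 306 has 2 neighbors: 320, 465.
N(165) = {687, 922}, |N(165)| = 2.
deg(881) = 2; N(881) = {308, 849}.
deg(549) = 2; N(549) = {589, 323}.
G on 103 vertices is 2-regular; this is C_{103}, the 103-cycle.
spec(A) ≈ [2.0, 1.996, 1.985, 1.967, 1.941, 1.908, 1.868, 1.82, 1.767, 1.706, 1.639, 1.566, 1.488, 1.403, 1.314, 1.22, 1.121, 1.018, 0.911, 0.8, 0.687, 0.571, 0.454, 0.334, 0.213, 0.091, -0.03, -0.152, -0.274, -0.394, -0.513, -0.63, -0.744, -0.856, -0.965, -1.07, -1.171, -1.267, -1.359, -1.446, -1.528, -1.604, -1.673, -1.737, -1.794, -1.845, -1.888, -1.925, -1.955, -1.977, -1.992, -1.999] (distinct, 3 d.p.).
With N=103: ϑ(G) = 103·(-(-1)*2*cos(pi/103))/(2−(-2*cos(pi/103))) = 103*cos(pi/103)/(cos(pi/103) + 1).
ϑ(G) ≈ 51.4880.
Check 51 ≤ 103*cos(pi/103)/(cos(pi/103) + 1) ≤ 52: both strict.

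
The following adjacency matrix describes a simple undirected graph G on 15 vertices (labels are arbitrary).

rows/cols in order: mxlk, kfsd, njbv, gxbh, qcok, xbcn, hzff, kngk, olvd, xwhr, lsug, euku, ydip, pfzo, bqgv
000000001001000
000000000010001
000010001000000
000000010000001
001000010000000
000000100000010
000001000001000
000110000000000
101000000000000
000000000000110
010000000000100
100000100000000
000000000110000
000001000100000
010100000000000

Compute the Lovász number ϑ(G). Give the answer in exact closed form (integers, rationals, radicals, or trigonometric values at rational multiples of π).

15*cos(pi/15)/(cos(pi/15) + 1)

N(olvd) = {mxlk, njbv}, |N(olvd)| = 2.
N(bqgv) = {kfsd, gxbh}, |N(bqgv)| = 2.
N(xwhr) = {ydip, pfzo}, |N(xwhr)| = 2.
N(qcok) = {njbv, kngk}, |N(qcok)| = 2.
Regular of degree 2 on 15 vertices: this is C_{15}, the 15-cycle.
A has 8 distinct eigenvalues ≈ [2.0, 1.82709, 1.33826, 0.61803, -0.20906, -1.0, -1.61803, -1.9563].
−15·(-2*cos(pi/15)) / ((2)−(-2*cos(pi/15))) = 15*cos(pi/15)/(cos(pi/15) + 1) = ϑ(G).
= 7.417148248… (decimal).
Lovász sandwich 7 ≤ 15*cos(pi/15)/(cos(pi/15) + 1) ≤ 8: both strict.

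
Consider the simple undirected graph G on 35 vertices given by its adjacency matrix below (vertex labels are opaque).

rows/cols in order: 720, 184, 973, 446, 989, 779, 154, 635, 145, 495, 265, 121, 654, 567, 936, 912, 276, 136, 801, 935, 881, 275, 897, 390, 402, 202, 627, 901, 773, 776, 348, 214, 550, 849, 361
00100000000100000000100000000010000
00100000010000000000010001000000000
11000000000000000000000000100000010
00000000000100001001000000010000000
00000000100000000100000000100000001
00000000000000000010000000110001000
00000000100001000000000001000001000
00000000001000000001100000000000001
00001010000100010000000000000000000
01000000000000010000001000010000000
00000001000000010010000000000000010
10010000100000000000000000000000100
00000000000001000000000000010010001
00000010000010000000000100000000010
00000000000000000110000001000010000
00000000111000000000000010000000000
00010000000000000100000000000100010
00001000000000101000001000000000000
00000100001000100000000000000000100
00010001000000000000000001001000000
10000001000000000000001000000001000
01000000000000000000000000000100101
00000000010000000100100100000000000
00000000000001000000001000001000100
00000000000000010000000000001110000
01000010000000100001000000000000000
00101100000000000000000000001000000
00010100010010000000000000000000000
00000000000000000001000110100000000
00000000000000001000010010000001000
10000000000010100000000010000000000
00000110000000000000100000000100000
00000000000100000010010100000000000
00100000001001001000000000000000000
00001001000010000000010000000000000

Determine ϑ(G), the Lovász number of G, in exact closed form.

deg(495) = 4; N(495) = {184, 912, 897, 901}.
Vertex 901 has 4 neighbors: 446, 779, 495, 654.
N(275) = {184, 776, 550, 361}, |N(275)| = 4.
N(265) = {635, 912, 801, 849}, |N(265)| = 4.
G on 35 vertices is 4-regular; this is K(7,3), the Kneser graph.
The 4 distinct eigenvalues: [4.0, 2.0, -1.0, -3.0].
Lovász: ϑ = −35(-3)/(4+-1*(-3)) = 15.
ϑ(G) ≈ 15.000000000.

15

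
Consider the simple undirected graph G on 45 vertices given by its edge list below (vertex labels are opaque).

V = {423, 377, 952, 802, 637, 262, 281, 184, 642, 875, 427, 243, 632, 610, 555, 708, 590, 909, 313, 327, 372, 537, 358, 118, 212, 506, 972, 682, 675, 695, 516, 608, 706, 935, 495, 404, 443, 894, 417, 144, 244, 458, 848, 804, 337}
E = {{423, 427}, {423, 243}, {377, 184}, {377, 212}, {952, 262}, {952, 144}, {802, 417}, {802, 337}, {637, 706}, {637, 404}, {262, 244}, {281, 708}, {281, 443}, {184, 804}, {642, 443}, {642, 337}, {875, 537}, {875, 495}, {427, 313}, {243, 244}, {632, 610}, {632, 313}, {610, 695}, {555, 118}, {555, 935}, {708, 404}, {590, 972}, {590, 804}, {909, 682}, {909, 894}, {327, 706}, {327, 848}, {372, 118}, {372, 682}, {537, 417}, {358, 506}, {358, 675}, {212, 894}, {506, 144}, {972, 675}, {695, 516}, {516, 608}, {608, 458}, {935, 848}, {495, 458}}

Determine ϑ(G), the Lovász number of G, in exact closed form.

45*cos(pi/45)/(cos(pi/45) + 1)

Vertex 262 has 2 neighbors: 952, 244.
Vertex 358 has 2 neighbors: 506, 675.
N(417) = {802, 537}, |N(417)| = 2.
N(708) = {281, 404}, |N(708)| = 2.
Regular of degree 2 on 45 vertices: a single 45-cycle (edge-transitive).
spec(A) ≈ [2.0, 1.98054, 1.92252, 1.82709, 1.6961, 1.53209, 1.33826, 1.11839, 0.87674, 0.61803, 0.3473, 0.0698, -0.20906, -0.48384, -0.74921, -1.0, -1.23132, -1.43868, -1.61803, -1.7659, -1.87939, -1.9563, -1.99513] (distinct, 5 d.p.).
Lovász: ϑ = −45(-2*cos(pi/45))/(2+-(-1)*2*cos(pi/45)) = 45*cos(pi/45)/(cos(pi/45) + 1).
≈ 22.4725621 (to 7 d.p.).
α=22, χ(Ḡ)=23; ϑ=45*cos(pi/45)/(cos(pi/45) + 1) lies between (both strict).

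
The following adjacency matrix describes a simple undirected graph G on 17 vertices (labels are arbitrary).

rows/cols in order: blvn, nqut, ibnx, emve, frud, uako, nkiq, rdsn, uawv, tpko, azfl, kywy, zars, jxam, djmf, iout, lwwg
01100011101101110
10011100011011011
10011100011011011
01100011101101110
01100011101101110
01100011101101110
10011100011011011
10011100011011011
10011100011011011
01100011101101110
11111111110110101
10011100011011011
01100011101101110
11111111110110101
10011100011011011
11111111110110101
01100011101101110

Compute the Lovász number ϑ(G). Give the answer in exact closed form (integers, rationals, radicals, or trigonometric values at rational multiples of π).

7

Vertex zars has 10 neighbors: nqut, ibnx, nkiq, rdsn, uawv, azfl, kywy, jxam, djmf, iout.
Vertex iout has 14 neighbors: blvn, nqut, ibnx, emve, frud, uako, nkiq, rdsn, uawv, tpko, kywy, zars, djmf, lwwg.
deg(jxam) = 14; N(jxam) = {blvn, nqut, ibnx, emve, frud, uako, nkiq, rdsn, uawv, tpko, kywy, zars, djmf, lwwg}.
N(kywy) = {blvn, emve, frud, uako, tpko, azfl, zars, jxam, iout, lwwg}, |N(kywy)| = 10.
Complete multipartite on [7, 7, 3]: sandwich collapses at ϑ=7.
Numerically 7.0000.
Check 7 ≤ 7 ≤ 7: collapsed.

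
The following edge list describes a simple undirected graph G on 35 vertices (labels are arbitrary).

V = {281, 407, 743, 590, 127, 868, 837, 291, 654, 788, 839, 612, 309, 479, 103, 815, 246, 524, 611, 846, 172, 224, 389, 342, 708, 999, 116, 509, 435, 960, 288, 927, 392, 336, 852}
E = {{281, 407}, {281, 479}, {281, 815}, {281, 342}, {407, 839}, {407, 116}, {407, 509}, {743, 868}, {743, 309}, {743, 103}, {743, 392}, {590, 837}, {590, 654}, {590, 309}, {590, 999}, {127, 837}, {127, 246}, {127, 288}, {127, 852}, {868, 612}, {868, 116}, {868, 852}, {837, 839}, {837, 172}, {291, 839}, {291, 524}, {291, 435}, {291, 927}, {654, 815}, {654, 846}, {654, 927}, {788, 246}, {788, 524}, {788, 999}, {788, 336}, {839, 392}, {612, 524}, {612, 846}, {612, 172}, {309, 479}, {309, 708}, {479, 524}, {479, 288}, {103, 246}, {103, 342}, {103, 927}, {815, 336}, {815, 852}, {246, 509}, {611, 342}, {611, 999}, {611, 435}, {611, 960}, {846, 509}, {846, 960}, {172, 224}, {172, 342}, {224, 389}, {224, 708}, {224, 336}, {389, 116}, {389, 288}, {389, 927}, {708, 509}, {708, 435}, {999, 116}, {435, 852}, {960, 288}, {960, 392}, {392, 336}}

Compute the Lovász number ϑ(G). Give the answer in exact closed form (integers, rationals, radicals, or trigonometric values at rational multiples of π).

15

deg(309) = 4; N(309) = {743, 590, 479, 708}.
N(103) = {743, 246, 342, 927}, |N(103)| = 4.
deg(590) = 4; N(590) = {837, 654, 309, 999}.
Vertex 815 has 4 neighbors: 281, 654, 336, 852.
35-vertex 4-regular graph: this is K(7,3), the Kneser graph.
A has 4 distinct eigenvalues ≈ [4.0, 2.0, -1.0, -3.0].
ϑ = −N·λ_min/(λ_max−λ_min) = −35·(-3)/(4−(-3)) = 15.
= 15.0000000… (decimal).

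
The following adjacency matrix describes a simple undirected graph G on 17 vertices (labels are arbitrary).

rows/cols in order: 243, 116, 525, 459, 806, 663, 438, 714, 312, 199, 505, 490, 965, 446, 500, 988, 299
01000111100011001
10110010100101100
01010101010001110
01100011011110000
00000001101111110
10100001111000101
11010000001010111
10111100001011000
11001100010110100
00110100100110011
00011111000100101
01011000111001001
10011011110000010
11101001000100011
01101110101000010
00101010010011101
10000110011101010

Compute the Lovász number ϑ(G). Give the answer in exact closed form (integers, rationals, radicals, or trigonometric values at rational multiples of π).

N(299) = {243, 663, 438, 199, 505, 490, 446, 988}, |N(299)| = 8.
N(199) = {525, 459, 663, 312, 490, 965, 988, 299}, |N(199)| = 8.
N(446) = {243, 116, 525, 806, 714, 490, 988, 299}, |N(446)| = 8.
N(438) = {243, 116, 459, 505, 965, 500, 988, 299}, |N(438)| = 8.
Every vertex has degree 8 (N=17); Paley(17): SR with (k,λ,μ)=(8,3,4).
The 3 distinct eigenvalues: [8.0, 1.56155, -2.56155].
With N=17: ϑ(G) = 17·(-(-sqrt(17)/2 - 1/2))/(8−(-sqrt(17)/2 - 1/2)) = sqrt(17).
= 4.12311… (decimal).

sqrt(17)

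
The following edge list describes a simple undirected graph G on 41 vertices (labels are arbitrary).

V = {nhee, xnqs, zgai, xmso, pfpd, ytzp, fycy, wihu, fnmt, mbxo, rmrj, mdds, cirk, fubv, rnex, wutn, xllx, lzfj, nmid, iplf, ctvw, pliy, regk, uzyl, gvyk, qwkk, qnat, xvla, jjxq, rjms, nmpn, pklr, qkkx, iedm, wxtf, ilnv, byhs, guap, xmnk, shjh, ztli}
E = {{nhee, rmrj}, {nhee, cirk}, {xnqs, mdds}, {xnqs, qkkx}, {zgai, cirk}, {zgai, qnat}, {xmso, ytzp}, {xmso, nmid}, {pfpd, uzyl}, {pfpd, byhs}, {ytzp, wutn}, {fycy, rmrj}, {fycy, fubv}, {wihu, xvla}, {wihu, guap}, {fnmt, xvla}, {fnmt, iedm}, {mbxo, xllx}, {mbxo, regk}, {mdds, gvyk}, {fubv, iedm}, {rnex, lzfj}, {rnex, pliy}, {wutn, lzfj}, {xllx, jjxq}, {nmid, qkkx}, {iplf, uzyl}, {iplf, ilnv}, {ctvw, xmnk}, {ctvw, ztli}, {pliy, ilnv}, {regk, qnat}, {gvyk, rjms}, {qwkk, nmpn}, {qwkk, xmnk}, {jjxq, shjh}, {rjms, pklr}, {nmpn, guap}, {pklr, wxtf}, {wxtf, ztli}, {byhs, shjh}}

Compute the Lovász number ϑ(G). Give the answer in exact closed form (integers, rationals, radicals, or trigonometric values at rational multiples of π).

deg(qwkk) = 2; N(qwkk) = {nmpn, xmnk}.
Vertex qnat has 2 neighbors: zgai, regk.
N(byhs) = {pfpd, shjh}, |N(byhs)| = 2.
Vertex cirk has 2 neighbors: nhee, zgai.
2-regular, N=41; connected 2-regular on 41 ⇒ C_{41}.
The 21 distinct eigenvalues: [2.0, 1.9766, 1.9068, 1.7923, 1.6359, 1.441, 1.2125, 0.9554, 0.676, 0.3808, 0.0766, -0.2294, -0.53, -0.8181, -1.0871, -1.3307, -1.543, -1.7191, -1.855, -1.9474, -1.9941].
With N=41: ϑ(G) = 41·(-(-1)*2*cos(pi/41))/(2−(-2*cos(pi/41))) = 41*cos(pi/41)/(cos(pi/41) + 1).
= 20.469880… (decimal).
α=20, χ(Ḡ)=21; ϑ=41*cos(pi/41)/(cos(pi/41) + 1) lies between (both strict).

41*cos(pi/41)/(cos(pi/41) + 1)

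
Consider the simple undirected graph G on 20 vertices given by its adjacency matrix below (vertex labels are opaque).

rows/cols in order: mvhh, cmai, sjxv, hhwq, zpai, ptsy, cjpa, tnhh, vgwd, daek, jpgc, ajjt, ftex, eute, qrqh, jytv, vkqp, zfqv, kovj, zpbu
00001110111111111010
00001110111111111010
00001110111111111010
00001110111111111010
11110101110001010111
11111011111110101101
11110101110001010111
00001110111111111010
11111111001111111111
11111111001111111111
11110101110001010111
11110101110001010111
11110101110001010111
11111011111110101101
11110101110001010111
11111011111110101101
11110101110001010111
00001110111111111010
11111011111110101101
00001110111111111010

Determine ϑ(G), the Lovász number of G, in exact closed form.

Vertex ajjt has 13 neighbors: mvhh, cmai, sjxv, hhwq, ptsy, tnhh, vgwd, daek, eute, jytv, zfqv, kovj, zpbu.
N(vgwd) = {mvhh, cmai, sjxv, hhwq, zpai, ptsy, cjpa, tnhh, jpgc, ajjt, ftex, eute, qrqh, jytv, vkqp, zfqv, kovj, zpbu}, |N(vgwd)| = 18.
deg(jytv) = 16; N(jytv) = {mvhh, cmai, sjxv, hhwq, zpai, cjpa, tnhh, vgwd, daek, jpgc, ajjt, ftex, qrqh, vkqp, zfqv, zpbu}.
deg(daek) = 18; N(daek) = {mvhh, cmai, sjxv, hhwq, zpai, ptsy, cjpa, tnhh, jpgc, ajjt, ftex, eute, qrqh, jytv, vkqp, zfqv, kovj, zpbu}.
Complete 4-partite, parts [7, 7, 4, 2]: perfect, ϑ = α = 7.
= 7.0000… (decimal).
Lovász sandwich 7 ≤ 7 ≤ 7: collapsed.

7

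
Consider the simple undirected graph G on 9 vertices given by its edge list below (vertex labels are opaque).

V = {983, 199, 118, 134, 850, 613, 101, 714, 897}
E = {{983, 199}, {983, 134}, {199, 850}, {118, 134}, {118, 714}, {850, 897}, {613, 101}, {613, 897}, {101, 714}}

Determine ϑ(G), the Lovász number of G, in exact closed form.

9*cos(pi/9)/(cos(pi/9) + 1)

Vertex 199 has 2 neighbors: 983, 850.
deg(613) = 2; N(613) = {101, 897}.
N(983) = {199, 134}, |N(983)| = 2.
Vertex 897 has 2 neighbors: 850, 613.
9-vertex 2-regular graph: the odd cycle C_{9}.
spec(A) ≈ [2.0, 1.532089, 0.347296, -1.0, -1.879385] (distinct, 6 d.p.).
With N=9: ϑ(G) = 9·(-(-1)*2*cos(pi/9))/(2−(-2*cos(pi/9))) = 9*cos(pi/9)/(cos(pi/9) + 1).
= 4.360090… (decimal).
α=4, χ(Ḡ)=5; ϑ=9*cos(pi/9)/(cos(pi/9) + 1) lies between (both strict).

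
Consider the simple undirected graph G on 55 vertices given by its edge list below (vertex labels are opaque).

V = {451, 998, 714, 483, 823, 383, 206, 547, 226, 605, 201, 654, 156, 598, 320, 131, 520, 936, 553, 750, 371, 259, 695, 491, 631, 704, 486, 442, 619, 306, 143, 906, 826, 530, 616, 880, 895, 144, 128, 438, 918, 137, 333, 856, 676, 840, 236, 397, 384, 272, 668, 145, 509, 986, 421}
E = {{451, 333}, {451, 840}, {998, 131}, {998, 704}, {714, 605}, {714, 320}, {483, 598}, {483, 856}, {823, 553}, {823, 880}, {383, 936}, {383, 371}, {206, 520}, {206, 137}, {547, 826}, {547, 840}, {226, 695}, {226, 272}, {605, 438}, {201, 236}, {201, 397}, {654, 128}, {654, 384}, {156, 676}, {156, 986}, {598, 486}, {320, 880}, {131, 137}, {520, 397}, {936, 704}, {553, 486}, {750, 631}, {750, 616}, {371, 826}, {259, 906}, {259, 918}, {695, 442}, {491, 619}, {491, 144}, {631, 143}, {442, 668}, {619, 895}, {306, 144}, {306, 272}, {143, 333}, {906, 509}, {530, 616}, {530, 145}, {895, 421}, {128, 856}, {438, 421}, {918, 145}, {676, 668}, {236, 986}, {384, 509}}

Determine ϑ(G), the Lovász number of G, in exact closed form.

55*cos(pi/55)/(cos(pi/55) + 1)

Vertex 272 has 2 neighbors: 226, 306.
Vertex 520 has 2 neighbors: 206, 397.
Vertex 530 has 2 neighbors: 616, 145.
deg(143) = 2; N(143) = {631, 333}.
Every vertex has degree 2 (N=55); a single 55-cycle (edge-transitive).
Distinct eigenvalues (to 3 d.p.): [2.0, 1.987, 1.948, 1.884, 1.795, 1.683, 1.548, 1.394, 1.221, 1.033, 0.831, 0.618, 0.397, 0.171, -0.057, -0.285, -0.508, -0.726, -0.933, -1.129, -1.31, -1.473, -1.618, -1.741, -1.842, -1.919, -1.971, -1.997].
ϑ = −N·λ_min/(λ_max−λ_min) = −55·(-2*cos(pi/55))/(2−(-2*cos(pi/55))) = 55*cos(pi/55)/(cos(pi/55) + 1).
≈ 27.477557 (to 6 d.p.).
27 ≤ 55*cos(pi/55)/(cos(pi/55) + 1) ≤ 28: both strict.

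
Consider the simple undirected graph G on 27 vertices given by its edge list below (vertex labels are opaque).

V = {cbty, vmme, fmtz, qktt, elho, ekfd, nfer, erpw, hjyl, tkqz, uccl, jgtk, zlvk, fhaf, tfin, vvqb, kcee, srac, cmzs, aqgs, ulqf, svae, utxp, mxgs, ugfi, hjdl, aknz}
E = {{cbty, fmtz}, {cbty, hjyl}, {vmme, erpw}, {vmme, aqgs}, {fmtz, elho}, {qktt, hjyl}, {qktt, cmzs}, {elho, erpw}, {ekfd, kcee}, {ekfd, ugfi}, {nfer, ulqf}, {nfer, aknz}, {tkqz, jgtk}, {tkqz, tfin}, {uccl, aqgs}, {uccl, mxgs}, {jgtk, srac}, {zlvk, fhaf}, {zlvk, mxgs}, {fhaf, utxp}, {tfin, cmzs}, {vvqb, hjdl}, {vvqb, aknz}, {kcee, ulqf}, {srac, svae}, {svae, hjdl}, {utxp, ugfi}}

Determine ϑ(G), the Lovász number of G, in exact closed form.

Vertex utxp has 2 neighbors: fhaf, ugfi.
N(fhaf) = {zlvk, utxp}, |N(fhaf)| = 2.
Vertex svae has 2 neighbors: srac, hjdl.
Vertex tkqz has 2 neighbors: jgtk, tfin.
deg(v) = 2 for all v (|V|=27); this is C_{27}, the 27-cycle.
Distinct eigenvalues (to 4 d.p.): [2.0, 1.9461, 1.7873, 1.5321, 1.1943, 0.7922, 0.3473, -0.1163, -0.5736, -1.0, -1.3725, -1.671, -1.8794, -1.9865].
ϑ = −N·λ_min/(λ_max−λ_min) = −27·(-2*cos(pi/27))/(2−(-2*cos(pi/27))) = 27*cos(pi/27)/(cos(pi/27) + 1).
ϑ(G) ≈ 13.4542041.
Sandwich: α(G)=13 ≤ ϑ(G)=27*cos(pi/27)/(cos(pi/27) + 1) ≤ χ(Ḡ)=14 (both strict).

27*cos(pi/27)/(cos(pi/27) + 1)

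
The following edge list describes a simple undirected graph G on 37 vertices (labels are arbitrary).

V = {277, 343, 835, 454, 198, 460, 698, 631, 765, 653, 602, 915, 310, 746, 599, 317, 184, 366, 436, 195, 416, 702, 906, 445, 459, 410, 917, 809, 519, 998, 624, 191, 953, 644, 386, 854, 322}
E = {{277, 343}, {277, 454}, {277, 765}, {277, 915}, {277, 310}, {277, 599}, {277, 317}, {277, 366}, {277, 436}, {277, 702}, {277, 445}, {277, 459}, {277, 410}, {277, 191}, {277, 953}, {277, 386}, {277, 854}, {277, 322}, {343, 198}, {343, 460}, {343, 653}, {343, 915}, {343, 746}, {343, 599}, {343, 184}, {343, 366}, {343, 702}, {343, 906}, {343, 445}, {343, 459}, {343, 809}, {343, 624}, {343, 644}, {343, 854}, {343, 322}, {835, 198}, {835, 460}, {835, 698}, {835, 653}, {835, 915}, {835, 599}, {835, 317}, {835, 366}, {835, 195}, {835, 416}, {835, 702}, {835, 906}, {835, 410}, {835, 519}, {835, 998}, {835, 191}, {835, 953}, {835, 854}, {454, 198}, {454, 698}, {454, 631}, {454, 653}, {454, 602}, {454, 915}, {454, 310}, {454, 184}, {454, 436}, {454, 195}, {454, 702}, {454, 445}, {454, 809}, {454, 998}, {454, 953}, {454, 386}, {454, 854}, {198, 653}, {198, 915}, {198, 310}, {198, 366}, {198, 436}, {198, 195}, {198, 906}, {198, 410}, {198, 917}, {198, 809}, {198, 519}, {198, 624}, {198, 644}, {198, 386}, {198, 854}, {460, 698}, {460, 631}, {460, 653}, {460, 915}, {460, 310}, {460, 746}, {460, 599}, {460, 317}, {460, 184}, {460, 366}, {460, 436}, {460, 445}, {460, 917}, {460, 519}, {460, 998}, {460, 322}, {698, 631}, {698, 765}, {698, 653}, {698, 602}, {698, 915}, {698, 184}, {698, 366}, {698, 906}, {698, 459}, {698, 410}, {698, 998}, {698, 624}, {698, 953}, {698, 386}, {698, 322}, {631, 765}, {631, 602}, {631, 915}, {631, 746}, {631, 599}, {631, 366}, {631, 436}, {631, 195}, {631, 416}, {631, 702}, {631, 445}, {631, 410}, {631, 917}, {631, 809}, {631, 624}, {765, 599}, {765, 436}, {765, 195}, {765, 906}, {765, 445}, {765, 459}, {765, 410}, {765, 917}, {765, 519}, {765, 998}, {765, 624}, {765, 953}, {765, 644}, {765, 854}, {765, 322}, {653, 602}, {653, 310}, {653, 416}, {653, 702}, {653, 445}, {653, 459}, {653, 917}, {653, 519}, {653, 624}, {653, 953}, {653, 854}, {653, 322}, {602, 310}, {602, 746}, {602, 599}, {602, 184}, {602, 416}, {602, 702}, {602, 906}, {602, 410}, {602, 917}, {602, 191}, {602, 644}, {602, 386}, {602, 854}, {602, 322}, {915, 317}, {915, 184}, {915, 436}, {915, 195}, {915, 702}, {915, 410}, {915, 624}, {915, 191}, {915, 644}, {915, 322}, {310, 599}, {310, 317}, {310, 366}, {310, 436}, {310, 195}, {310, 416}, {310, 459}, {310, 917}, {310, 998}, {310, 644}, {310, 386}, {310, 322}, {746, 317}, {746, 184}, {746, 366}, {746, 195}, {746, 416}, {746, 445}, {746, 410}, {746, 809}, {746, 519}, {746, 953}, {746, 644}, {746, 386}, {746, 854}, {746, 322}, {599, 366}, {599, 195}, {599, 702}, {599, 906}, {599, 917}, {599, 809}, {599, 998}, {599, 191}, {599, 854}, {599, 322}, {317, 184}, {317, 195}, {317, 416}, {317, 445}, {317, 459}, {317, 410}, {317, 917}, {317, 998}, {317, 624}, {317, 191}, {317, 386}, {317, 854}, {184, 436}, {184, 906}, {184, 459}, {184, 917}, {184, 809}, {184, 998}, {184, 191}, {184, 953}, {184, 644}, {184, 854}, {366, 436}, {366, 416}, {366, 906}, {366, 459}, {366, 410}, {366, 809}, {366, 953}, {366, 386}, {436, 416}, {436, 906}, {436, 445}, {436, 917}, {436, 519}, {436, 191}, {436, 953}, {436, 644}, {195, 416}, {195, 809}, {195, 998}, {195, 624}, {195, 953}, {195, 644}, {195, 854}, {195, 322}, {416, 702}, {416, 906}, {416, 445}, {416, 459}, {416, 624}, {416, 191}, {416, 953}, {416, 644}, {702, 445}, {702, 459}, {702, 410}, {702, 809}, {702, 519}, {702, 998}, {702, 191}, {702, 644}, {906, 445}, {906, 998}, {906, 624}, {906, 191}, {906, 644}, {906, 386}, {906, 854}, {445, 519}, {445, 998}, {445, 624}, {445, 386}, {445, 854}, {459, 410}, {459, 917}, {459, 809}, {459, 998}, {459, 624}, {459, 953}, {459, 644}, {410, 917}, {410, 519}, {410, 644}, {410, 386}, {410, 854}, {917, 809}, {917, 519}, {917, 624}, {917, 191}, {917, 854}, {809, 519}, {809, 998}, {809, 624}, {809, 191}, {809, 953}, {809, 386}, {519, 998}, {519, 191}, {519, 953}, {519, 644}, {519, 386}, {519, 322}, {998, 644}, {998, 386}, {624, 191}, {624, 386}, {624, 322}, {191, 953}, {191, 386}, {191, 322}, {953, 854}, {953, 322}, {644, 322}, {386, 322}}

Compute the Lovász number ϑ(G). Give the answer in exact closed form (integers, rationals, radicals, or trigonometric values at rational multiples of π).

deg(624) = 18; N(624) = {343, 198, 698, 631, 765, 653, 915, 317, 195, 416, 906, 445, 459, 917, 809, 191, 386, 322}.
deg(460) = 18; N(460) = {343, 835, 698, 631, 653, 915, 310, 746, 599, 317, 184, 366, 436, 445, 917, 519, 998, 322}.
deg(653) = 18; N(653) = {343, 835, 454, 198, 460, 698, 602, 310, 416, 702, 445, 459, 917, 519, 624, 953, 854, 322}.
Vertex 195 has 18 neighbors: 835, 454, 198, 631, 765, 915, 310, 746, 599, 317, 416, 809, 998, 624, 953, 644, 854, 322.
Regular of degree 18 on 37 vertices: SR(37,18,8,9) — a Paley graph.
A has 3 distinct eigenvalues ≈ [18.0, 2.54138, -3.54138].
Lovász (edge-transitive): ϑ = −37·(-sqrt(37)/2 - 1/2)/((18)−(-sqrt(37)/2 - 1/2)) = sqrt(37).
Numerically 6.082763.

sqrt(37)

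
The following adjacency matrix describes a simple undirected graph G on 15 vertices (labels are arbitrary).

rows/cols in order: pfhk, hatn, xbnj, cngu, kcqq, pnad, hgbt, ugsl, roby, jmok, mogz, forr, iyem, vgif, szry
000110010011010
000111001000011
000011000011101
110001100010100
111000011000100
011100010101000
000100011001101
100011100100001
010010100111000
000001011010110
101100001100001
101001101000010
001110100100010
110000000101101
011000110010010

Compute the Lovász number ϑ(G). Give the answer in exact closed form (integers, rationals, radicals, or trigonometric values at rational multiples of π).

N(hatn) = {cngu, kcqq, pnad, roby, vgif, szry}, |N(hatn)| = 6.
Vertex jmok has 6 neighbors: pnad, ugsl, roby, mogz, iyem, vgif.
N(pnad) = {hatn, xbnj, cngu, ugsl, jmok, forr}, |N(pnad)| = 6.
deg(iyem) = 6; N(iyem) = {xbnj, cngu, kcqq, hgbt, jmok, vgif}.
15-vertex 6-regular graph: Kneser-type, 2-subsets of [6].
Distinct eigenvalues (to 5 d.p.): [6.0, 1.0, -3.0].
With N=15: ϑ(G) = 15·(-1*(-3))/(6−(-3)) = 5.
ϑ(G) ≈ 5.0000.

5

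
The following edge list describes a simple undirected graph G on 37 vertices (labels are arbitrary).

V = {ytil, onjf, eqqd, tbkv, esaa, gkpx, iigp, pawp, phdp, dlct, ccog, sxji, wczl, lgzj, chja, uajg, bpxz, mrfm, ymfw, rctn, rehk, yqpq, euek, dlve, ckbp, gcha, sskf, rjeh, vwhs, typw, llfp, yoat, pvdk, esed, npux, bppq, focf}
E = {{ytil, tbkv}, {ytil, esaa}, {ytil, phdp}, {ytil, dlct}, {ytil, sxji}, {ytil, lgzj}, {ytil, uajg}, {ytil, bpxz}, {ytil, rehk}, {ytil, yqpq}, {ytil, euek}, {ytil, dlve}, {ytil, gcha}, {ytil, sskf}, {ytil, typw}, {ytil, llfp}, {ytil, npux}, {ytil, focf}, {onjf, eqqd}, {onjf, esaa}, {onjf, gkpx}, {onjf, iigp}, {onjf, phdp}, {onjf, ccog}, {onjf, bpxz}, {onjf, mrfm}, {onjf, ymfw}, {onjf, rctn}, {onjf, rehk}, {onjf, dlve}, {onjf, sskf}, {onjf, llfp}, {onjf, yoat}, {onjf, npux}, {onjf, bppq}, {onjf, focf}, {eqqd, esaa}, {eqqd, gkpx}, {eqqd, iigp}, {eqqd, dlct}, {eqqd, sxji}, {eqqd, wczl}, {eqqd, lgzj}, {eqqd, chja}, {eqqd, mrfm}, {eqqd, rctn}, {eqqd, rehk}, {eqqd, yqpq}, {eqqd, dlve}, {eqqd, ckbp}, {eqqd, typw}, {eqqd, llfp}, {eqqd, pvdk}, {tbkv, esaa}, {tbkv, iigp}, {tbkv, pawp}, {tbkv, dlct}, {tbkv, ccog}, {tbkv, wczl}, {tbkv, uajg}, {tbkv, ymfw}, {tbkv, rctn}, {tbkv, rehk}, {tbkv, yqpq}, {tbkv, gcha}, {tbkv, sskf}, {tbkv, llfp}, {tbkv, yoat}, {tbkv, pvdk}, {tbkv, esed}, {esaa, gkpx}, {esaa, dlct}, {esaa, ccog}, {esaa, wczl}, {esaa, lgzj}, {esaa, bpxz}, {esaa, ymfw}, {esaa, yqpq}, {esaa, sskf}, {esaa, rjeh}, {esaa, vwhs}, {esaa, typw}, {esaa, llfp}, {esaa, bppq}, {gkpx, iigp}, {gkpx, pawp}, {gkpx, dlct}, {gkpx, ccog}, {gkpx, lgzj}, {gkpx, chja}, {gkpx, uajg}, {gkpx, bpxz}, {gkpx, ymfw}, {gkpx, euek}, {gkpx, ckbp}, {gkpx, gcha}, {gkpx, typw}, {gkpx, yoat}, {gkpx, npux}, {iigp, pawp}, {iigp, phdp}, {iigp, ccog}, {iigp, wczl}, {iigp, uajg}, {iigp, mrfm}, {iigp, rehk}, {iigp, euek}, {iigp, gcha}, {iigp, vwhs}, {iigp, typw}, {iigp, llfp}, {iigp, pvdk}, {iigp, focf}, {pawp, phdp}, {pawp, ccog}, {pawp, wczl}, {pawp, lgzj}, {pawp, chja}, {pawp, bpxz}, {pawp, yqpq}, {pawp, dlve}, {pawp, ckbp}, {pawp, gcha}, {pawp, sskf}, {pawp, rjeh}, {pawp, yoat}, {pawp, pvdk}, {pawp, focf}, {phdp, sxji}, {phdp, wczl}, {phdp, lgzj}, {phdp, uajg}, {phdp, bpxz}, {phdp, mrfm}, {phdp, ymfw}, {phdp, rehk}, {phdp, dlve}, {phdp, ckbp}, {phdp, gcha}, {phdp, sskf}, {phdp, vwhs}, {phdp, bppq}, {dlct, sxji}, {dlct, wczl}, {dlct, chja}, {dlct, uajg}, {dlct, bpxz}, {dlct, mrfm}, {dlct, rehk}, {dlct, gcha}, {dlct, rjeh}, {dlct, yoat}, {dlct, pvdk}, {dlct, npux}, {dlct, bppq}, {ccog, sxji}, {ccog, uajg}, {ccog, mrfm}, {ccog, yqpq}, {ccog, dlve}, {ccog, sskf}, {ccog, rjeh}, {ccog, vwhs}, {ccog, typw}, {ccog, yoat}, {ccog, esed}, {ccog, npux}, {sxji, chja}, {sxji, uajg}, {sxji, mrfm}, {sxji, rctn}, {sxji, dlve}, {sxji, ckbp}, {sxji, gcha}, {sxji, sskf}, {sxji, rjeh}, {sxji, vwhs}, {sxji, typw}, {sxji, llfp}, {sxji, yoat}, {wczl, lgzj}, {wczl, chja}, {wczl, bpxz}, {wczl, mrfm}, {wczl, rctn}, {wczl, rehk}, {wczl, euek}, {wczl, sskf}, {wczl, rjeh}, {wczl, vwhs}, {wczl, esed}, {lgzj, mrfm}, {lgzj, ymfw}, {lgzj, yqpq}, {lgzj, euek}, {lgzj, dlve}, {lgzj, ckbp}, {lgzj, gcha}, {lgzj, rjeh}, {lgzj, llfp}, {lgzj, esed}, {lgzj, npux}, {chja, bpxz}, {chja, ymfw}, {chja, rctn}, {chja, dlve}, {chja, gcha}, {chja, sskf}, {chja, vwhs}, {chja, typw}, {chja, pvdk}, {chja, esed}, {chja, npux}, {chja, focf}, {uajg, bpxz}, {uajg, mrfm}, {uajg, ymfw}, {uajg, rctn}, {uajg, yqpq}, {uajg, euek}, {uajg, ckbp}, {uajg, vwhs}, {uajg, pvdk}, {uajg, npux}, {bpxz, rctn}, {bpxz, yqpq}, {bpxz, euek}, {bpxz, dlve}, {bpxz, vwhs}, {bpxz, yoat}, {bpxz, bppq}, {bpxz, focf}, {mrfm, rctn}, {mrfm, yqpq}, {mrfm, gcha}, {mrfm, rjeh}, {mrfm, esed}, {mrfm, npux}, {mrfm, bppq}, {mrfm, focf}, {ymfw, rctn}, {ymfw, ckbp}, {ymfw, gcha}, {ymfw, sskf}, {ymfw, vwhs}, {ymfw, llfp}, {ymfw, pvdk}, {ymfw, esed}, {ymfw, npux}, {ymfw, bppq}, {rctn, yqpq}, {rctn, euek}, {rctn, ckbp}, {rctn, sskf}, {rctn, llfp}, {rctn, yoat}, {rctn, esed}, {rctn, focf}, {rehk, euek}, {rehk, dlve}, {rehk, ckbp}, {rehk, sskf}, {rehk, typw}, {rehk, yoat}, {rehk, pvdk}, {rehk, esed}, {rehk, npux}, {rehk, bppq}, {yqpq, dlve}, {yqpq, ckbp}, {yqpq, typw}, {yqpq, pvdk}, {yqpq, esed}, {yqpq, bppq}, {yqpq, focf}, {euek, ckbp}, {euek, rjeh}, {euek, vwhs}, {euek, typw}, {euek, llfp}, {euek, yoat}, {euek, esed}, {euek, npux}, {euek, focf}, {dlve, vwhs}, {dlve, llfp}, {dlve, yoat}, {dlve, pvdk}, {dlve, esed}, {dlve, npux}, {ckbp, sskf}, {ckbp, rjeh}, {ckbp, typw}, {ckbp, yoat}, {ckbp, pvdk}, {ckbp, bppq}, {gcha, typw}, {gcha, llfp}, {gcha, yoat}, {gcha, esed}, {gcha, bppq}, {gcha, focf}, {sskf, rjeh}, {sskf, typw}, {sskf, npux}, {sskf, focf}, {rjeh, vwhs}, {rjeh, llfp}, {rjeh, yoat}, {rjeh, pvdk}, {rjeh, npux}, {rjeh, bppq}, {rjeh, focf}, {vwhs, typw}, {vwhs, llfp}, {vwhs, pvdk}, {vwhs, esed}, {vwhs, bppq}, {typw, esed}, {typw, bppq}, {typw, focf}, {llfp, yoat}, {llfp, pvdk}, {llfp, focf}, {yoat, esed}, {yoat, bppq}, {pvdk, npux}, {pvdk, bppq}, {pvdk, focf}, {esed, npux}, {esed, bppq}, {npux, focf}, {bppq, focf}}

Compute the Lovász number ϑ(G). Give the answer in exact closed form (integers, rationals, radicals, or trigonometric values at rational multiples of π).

N(iigp) = {onjf, eqqd, tbkv, gkpx, pawp, phdp, ccog, wczl, uajg, mrfm, rehk, euek, gcha, vwhs, typw, llfp, pvdk, focf}, |N(iigp)| = 18.
N(sxji) = {ytil, eqqd, phdp, dlct, ccog, chja, uajg, mrfm, rctn, dlve, ckbp, gcha, sskf, rjeh, vwhs, typw, llfp, yoat}, |N(sxji)| = 18.
N(llfp) = {ytil, onjf, eqqd, tbkv, esaa, iigp, sxji, lgzj, ymfw, rctn, euek, dlve, gcha, rjeh, vwhs, yoat, pvdk, focf}, |N(llfp)| = 18.
deg(dlve) = 18; N(dlve) = {ytil, onjf, eqqd, pawp, phdp, ccog, sxji, lgzj, chja, bpxz, rehk, yqpq, vwhs, llfp, yoat, pvdk, esed, npux}.
deg(v) = 18 for all v (|V|=37); Paley(37): SR with (k,λ,μ)=(18,8,9).
Distinct eigenvalues (to 4 d.p.): [18.0, 2.5414, -3.5414].
Lovász: ϑ = −37(-sqrt(37)/2 - 1/2)/(18+-(-sqrt(37)/2 - 1/2)) = sqrt(37).
≈ 6.08276 (to 5 d.p.).

sqrt(37)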